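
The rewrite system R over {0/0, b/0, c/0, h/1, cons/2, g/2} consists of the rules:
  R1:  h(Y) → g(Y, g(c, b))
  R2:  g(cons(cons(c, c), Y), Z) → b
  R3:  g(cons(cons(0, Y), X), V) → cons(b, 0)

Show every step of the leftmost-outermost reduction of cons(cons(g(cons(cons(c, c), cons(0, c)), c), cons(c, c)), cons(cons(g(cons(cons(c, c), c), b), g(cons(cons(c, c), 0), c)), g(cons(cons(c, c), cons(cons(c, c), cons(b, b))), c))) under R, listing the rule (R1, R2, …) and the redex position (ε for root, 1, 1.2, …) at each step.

1. cons(cons(g(cons(cons(c, c), cons(0, c)), c), cons(c, c)), cons(cons(g(cons(cons(c, c), c), b), g(cons(cons(c, c), 0), c)), g(cons(cons(c, c), cons(cons(c, c), cons(b, b))), c)))  →  cons(cons(b, cons(c, c)), cons(cons(g(cons(cons(c, c), c), b), g(cons(cons(c, c), 0), c)), g(cons(cons(c, c), cons(cons(c, c), cons(b, b))), c)))   [R2 at 1.1]
2. cons(cons(b, cons(c, c)), cons(cons(g(cons(cons(c, c), c), b), g(cons(cons(c, c), 0), c)), g(cons(cons(c, c), cons(cons(c, c), cons(b, b))), c)))  →  cons(cons(b, cons(c, c)), cons(cons(b, g(cons(cons(c, c), 0), c)), g(cons(cons(c, c), cons(cons(c, c), cons(b, b))), c)))   [R2 at 2.1.1]
3. cons(cons(b, cons(c, c)), cons(cons(b, g(cons(cons(c, c), 0), c)), g(cons(cons(c, c), cons(cons(c, c), cons(b, b))), c)))  →  cons(cons(b, cons(c, c)), cons(cons(b, b), g(cons(cons(c, c), cons(cons(c, c), cons(b, b))), c)))   [R2 at 2.1.2]
4. cons(cons(b, cons(c, c)), cons(cons(b, b), g(cons(cons(c, c), cons(cons(c, c), cons(b, b))), c)))  →  cons(cons(b, cons(c, c)), cons(cons(b, b), b))   [R2 at 2.2]

cons(cons(b, cons(c, c)), cons(cons(b, b), b))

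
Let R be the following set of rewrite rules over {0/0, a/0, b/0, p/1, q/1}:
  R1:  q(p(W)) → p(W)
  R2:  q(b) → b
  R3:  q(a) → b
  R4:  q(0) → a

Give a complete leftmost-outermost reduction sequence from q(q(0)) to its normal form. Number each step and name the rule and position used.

1. q(q(0))  →  q(a)   [R4 at 1]
2. q(a)  →  b   [R3 at ε]

b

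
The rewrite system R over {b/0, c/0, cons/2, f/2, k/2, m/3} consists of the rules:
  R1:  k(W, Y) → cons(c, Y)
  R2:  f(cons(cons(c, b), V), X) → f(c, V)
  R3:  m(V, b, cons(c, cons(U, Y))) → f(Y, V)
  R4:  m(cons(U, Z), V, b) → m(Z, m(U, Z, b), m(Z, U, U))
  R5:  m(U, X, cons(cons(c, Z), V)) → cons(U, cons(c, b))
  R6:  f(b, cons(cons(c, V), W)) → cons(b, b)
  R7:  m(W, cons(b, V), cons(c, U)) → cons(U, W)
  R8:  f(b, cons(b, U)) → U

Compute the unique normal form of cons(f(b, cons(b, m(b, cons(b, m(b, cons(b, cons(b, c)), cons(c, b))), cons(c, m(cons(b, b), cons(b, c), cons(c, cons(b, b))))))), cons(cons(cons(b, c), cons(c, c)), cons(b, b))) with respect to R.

1. cons(f(b, cons(b, m(b, cons(b, m(b, cons(b, cons(b, c)), cons(c, b))), cons(c, m(cons(b, b), cons(b, c), cons(c, cons(b, b))))))), cons(cons(cons(b, c), cons(c, c)), cons(b, b)))  →  cons(m(b, cons(b, m(b, cons(b, cons(b, c)), cons(c, b))), cons(c, m(cons(b, b), cons(b, c), cons(c, cons(b, b))))), cons(cons(cons(b, c), cons(c, c)), cons(b, b)))   [R8 at 1]
2. cons(m(b, cons(b, m(b, cons(b, cons(b, c)), cons(c, b))), cons(c, m(cons(b, b), cons(b, c), cons(c, cons(b, b))))), cons(cons(cons(b, c), cons(c, c)), cons(b, b)))  →  cons(cons(m(cons(b, b), cons(b, c), cons(c, cons(b, b))), b), cons(cons(cons(b, c), cons(c, c)), cons(b, b)))   [R7 at 1]
3. cons(cons(m(cons(b, b), cons(b, c), cons(c, cons(b, b))), b), cons(cons(cons(b, c), cons(c, c)), cons(b, b)))  →  cons(cons(cons(cons(b, b), cons(b, b)), b), cons(cons(cons(b, c), cons(c, c)), cons(b, b)))   [R7 at 1.1]

cons(cons(cons(cons(b, b), cons(b, b)), b), cons(cons(cons(b, c), cons(c, c)), cons(b, b)))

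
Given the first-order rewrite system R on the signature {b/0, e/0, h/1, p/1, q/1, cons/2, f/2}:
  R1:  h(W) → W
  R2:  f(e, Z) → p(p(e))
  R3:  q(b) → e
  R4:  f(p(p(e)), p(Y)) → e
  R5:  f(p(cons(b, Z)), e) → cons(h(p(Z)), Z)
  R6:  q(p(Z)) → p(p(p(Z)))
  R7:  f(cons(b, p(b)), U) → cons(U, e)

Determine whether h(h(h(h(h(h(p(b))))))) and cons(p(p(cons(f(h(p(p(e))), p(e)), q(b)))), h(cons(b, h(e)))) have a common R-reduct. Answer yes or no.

no — NF(t₁) = p(b), NF(t₂) = cons(p(p(cons(e, e))), cons(b, e))

Reduce t₁ = h(h(h(h(h(h(p(b))))))):
1. h(h(h(h(h(h(p(b)))))))  →  h(h(h(h(h(p(b))))))   [R1 at ε]
2. h(h(h(h(h(p(b))))))  →  h(h(h(h(p(b)))))   [R1 at ε]
3. h(h(h(h(p(b)))))  →  h(h(h(p(b))))   [R1 at ε]
4. h(h(h(p(b))))  →  h(h(p(b)))   [R1 at ε]
5. h(h(p(b)))  →  h(p(b))   [R1 at ε]
6. h(p(b))  →  p(b)   [R1 at ε]

Reduce t₂ = cons(p(p(cons(f(h(p(p(e))), p(e)), q(b)))), h(cons(b, h(e)))):
1. cons(p(p(cons(f(h(p(p(e))), p(e)), q(b)))), h(cons(b, h(e))))  →  cons(p(p(cons(f(p(p(e)), p(e)), q(b)))), h(cons(b, h(e))))   [R1 at 1.1.1.1.1]
2. cons(p(p(cons(f(p(p(e)), p(e)), q(b)))), h(cons(b, h(e))))  →  cons(p(p(cons(e, q(b)))), h(cons(b, h(e))))   [R4 at 1.1.1.1]
3. cons(p(p(cons(e, q(b)))), h(cons(b, h(e))))  →  cons(p(p(cons(e, e))), h(cons(b, h(e))))   [R3 at 1.1.1.2]
4. cons(p(p(cons(e, e))), h(cons(b, h(e))))  →  cons(p(p(cons(e, e))), cons(b, h(e)))   [R1 at 2]
5. cons(p(p(cons(e, e))), cons(b, h(e)))  →  cons(p(p(cons(e, e))), cons(b, e))   [R1 at 2.2]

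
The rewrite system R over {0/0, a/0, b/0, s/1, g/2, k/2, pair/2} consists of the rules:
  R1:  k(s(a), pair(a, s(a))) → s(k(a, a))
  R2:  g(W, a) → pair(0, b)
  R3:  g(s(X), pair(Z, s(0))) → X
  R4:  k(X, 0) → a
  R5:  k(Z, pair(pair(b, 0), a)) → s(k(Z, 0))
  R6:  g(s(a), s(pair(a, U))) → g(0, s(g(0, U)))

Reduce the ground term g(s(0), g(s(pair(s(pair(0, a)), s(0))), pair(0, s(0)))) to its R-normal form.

1. g(s(0), g(s(pair(s(pair(0, a)), s(0))), pair(0, s(0))))  →  g(s(0), pair(s(pair(0, a)), s(0)))   [R3 at 2]
2. g(s(0), pair(s(pair(0, a)), s(0)))  →  0   [R3 at ε]

0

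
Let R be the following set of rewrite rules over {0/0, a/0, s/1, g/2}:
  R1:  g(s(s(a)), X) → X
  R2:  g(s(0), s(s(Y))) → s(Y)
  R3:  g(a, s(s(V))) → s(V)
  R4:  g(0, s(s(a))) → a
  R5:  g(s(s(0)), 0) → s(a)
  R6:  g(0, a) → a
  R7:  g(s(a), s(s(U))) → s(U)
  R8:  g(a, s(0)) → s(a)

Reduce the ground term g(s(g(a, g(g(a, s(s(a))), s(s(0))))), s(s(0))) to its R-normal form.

1. g(s(g(a, g(g(a, s(s(a))), s(s(0))))), s(s(0)))  →  g(s(g(a, g(s(a), s(s(0))))), s(s(0)))   [R3 at 1.1.2.1]
2. g(s(g(a, g(s(a), s(s(0))))), s(s(0)))  →  g(s(g(a, s(0))), s(s(0)))   [R7 at 1.1.2]
3. g(s(g(a, s(0))), s(s(0)))  →  g(s(s(a)), s(s(0)))   [R8 at 1.1]
4. g(s(s(a)), s(s(0)))  →  s(s(0))   [R1 at ε]

s(s(0))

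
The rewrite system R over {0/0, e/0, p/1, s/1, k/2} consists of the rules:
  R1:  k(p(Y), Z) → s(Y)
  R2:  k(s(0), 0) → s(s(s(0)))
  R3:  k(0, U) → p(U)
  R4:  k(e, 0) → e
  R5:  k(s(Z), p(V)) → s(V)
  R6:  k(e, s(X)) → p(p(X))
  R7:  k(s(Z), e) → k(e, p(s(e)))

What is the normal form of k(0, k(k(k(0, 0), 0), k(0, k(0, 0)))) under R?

p(s(p(0)))

1. k(0, k(k(k(0, 0), 0), k(0, k(0, 0))))  →  p(k(k(k(0, 0), 0), k(0, k(0, 0))))   [R3 at ε]
2. p(k(k(k(0, 0), 0), k(0, k(0, 0))))  →  p(k(k(p(0), 0), k(0, k(0, 0))))   [R3 at 1.1.1]
3. p(k(k(p(0), 0), k(0, k(0, 0))))  →  p(k(s(0), k(0, k(0, 0))))   [R1 at 1.1]
4. p(k(s(0), k(0, k(0, 0))))  →  p(k(s(0), p(k(0, 0))))   [R3 at 1.2]
5. p(k(s(0), p(k(0, 0))))  →  p(s(k(0, 0)))   [R5 at 1]
6. p(s(k(0, 0)))  →  p(s(p(0)))   [R3 at 1.1]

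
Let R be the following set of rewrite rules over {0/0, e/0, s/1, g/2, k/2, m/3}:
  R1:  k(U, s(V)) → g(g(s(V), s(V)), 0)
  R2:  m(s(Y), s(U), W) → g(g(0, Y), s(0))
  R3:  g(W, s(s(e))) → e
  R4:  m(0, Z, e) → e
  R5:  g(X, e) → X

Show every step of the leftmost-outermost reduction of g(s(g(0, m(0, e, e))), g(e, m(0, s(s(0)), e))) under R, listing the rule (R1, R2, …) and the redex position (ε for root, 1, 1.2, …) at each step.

s(0)

1. g(s(g(0, m(0, e, e))), g(e, m(0, s(s(0)), e)))  →  g(s(g(0, e)), g(e, m(0, s(s(0)), e)))   [R4 at 1.1.2]
2. g(s(g(0, e)), g(e, m(0, s(s(0)), e)))  →  g(s(0), g(e, m(0, s(s(0)), e)))   [R5 at 1.1]
3. g(s(0), g(e, m(0, s(s(0)), e)))  →  g(s(0), g(e, e))   [R4 at 2.2]
4. g(s(0), g(e, e))  →  g(s(0), e)   [R5 at 2]
5. g(s(0), e)  →  s(0)   [R5 at ε]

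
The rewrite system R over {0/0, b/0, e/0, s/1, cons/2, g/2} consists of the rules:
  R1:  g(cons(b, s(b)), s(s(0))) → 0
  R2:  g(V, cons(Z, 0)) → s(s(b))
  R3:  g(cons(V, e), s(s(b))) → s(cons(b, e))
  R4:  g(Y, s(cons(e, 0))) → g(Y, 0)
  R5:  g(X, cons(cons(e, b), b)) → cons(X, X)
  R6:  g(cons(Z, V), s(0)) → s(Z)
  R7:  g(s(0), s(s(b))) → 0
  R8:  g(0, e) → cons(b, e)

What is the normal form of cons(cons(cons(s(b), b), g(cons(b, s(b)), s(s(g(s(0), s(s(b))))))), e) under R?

1. cons(cons(cons(s(b), b), g(cons(b, s(b)), s(s(g(s(0), s(s(b))))))), e)  →  cons(cons(cons(s(b), b), g(cons(b, s(b)), s(s(0)))), e)   [R7 at 1.2.2.1.1]
2. cons(cons(cons(s(b), b), g(cons(b, s(b)), s(s(0)))), e)  →  cons(cons(cons(s(b), b), 0), e)   [R1 at 1.2]

cons(cons(cons(s(b), b), 0), e)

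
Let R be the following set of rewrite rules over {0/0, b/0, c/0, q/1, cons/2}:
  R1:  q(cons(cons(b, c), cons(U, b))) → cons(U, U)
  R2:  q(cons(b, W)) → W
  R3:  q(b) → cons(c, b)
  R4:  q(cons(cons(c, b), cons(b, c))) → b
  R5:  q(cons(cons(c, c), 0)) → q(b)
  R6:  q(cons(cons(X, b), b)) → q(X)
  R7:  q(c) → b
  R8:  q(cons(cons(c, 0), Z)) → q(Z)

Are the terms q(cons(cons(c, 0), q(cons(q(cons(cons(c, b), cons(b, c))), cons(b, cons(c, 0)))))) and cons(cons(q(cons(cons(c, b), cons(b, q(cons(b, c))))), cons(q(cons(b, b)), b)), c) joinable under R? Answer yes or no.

Reduce t₁ = q(cons(cons(c, 0), q(cons(q(cons(cons(c, b), cons(b, c))), cons(b, cons(c, 0)))))):
1. q(cons(cons(c, 0), q(cons(q(cons(cons(c, b), cons(b, c))), cons(b, cons(c, 0))))))  →  q(q(cons(q(cons(cons(c, b), cons(b, c))), cons(b, cons(c, 0)))))   [R8 at ε]
2. q(q(cons(q(cons(cons(c, b), cons(b, c))), cons(b, cons(c, 0)))))  →  q(q(cons(b, cons(b, cons(c, 0)))))   [R4 at 1.1.1]
3. q(q(cons(b, cons(b, cons(c, 0)))))  →  q(cons(b, cons(c, 0)))   [R2 at 1]
4. q(cons(b, cons(c, 0)))  →  cons(c, 0)   [R2 at ε]

Reduce t₂ = cons(cons(q(cons(cons(c, b), cons(b, q(cons(b, c))))), cons(q(cons(b, b)), b)), c):
1. cons(cons(q(cons(cons(c, b), cons(b, q(cons(b, c))))), cons(q(cons(b, b)), b)), c)  →  cons(cons(q(cons(cons(c, b), cons(b, c))), cons(q(cons(b, b)), b)), c)   [R2 at 1.1.1.2.2]
2. cons(cons(q(cons(cons(c, b), cons(b, c))), cons(q(cons(b, b)), b)), c)  →  cons(cons(b, cons(q(cons(b, b)), b)), c)   [R4 at 1.1]
3. cons(cons(b, cons(q(cons(b, b)), b)), c)  →  cons(cons(b, cons(b, b)), c)   [R2 at 1.2.1]

no — NF(t₁) = cons(c, 0), NF(t₂) = cons(cons(b, cons(b, b)), c)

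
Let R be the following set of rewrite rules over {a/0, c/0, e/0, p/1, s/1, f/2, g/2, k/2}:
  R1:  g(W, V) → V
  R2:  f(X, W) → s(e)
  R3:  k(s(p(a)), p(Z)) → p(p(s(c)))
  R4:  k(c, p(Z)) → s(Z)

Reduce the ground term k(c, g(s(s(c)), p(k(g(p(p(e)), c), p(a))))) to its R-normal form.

s(s(a))

1. k(c, g(s(s(c)), p(k(g(p(p(e)), c), p(a)))))  →  k(c, p(k(g(p(p(e)), c), p(a))))   [R1 at 2]
2. k(c, p(k(g(p(p(e)), c), p(a))))  →  s(k(g(p(p(e)), c), p(a)))   [R4 at ε]
3. s(k(g(p(p(e)), c), p(a)))  →  s(k(c, p(a)))   [R1 at 1.1]
4. s(k(c, p(a)))  →  s(s(a))   [R4 at 1]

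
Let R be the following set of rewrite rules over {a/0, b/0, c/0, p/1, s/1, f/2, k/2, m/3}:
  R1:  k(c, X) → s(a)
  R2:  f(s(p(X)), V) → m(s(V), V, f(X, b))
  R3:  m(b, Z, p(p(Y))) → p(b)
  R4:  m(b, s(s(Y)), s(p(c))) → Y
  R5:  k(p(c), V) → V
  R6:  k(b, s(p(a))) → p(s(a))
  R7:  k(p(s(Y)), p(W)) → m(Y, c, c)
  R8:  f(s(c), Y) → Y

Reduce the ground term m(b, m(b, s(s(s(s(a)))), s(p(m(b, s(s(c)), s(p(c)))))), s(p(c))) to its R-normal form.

1. m(b, m(b, s(s(s(s(a)))), s(p(m(b, s(s(c)), s(p(c)))))), s(p(c)))  →  m(b, m(b, s(s(s(s(a)))), s(p(c))), s(p(c)))   [R4 at 2.3.1.1]
2. m(b, m(b, s(s(s(s(a)))), s(p(c))), s(p(c)))  →  m(b, s(s(a)), s(p(c)))   [R4 at 2]
3. m(b, s(s(a)), s(p(c)))  →  a   [R4 at ε]

a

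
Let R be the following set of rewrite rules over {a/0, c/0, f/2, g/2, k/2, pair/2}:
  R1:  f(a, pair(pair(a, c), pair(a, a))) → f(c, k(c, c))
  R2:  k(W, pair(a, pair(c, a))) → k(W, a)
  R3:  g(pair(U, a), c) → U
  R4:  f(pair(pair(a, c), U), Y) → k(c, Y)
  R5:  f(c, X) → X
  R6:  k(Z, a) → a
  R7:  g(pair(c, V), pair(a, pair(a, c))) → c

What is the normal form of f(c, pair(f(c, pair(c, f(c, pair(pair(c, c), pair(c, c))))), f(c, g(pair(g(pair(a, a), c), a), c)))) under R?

pair(pair(c, pair(pair(c, c), pair(c, c))), a)

1. f(c, pair(f(c, pair(c, f(c, pair(pair(c, c), pair(c, c))))), f(c, g(pair(g(pair(a, a), c), a), c))))  →  pair(f(c, pair(c, f(c, pair(pair(c, c), pair(c, c))))), f(c, g(pair(g(pair(a, a), c), a), c)))   [R5 at ε]
2. pair(f(c, pair(c, f(c, pair(pair(c, c), pair(c, c))))), f(c, g(pair(g(pair(a, a), c), a), c)))  →  pair(pair(c, f(c, pair(pair(c, c), pair(c, c)))), f(c, g(pair(g(pair(a, a), c), a), c)))   [R5 at 1]
3. pair(pair(c, f(c, pair(pair(c, c), pair(c, c)))), f(c, g(pair(g(pair(a, a), c), a), c)))  →  pair(pair(c, pair(pair(c, c), pair(c, c))), f(c, g(pair(g(pair(a, a), c), a), c)))   [R5 at 1.2]
4. pair(pair(c, pair(pair(c, c), pair(c, c))), f(c, g(pair(g(pair(a, a), c), a), c)))  →  pair(pair(c, pair(pair(c, c), pair(c, c))), g(pair(g(pair(a, a), c), a), c))   [R5 at 2]
5. pair(pair(c, pair(pair(c, c), pair(c, c))), g(pair(g(pair(a, a), c), a), c))  →  pair(pair(c, pair(pair(c, c), pair(c, c))), g(pair(a, a), c))   [R3 at 2]
6. pair(pair(c, pair(pair(c, c), pair(c, c))), g(pair(a, a), c))  →  pair(pair(c, pair(pair(c, c), pair(c, c))), a)   [R3 at 2]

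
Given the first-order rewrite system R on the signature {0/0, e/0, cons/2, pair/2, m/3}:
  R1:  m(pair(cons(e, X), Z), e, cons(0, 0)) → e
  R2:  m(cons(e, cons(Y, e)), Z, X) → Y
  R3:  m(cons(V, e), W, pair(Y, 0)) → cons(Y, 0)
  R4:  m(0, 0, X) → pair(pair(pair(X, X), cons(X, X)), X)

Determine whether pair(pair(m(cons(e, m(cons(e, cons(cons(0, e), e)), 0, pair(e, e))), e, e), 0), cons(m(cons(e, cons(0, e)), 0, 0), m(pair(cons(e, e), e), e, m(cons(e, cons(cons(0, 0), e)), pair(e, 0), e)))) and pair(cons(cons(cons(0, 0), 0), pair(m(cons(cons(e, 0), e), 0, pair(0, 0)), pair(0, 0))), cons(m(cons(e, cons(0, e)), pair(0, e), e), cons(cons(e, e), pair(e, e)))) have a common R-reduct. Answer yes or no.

no — NF(t₁) = pair(pair(0, 0), cons(0, e)), NF(t₂) = pair(cons(cons(cons(0, 0), 0), pair(cons(0, 0), pair(0, 0))), cons(0, cons(cons(e, e), pair(e, e))))

Reduce t₁ = pair(pair(m(cons(e, m(cons(e, cons(cons(0, e), e)), 0, pair(e, e))), e, e), 0), cons(m(cons(e, cons(0, e)), 0, 0), m(pair(cons(e, e), e), e, m(cons(e, cons(cons(0, 0), e)), pair(e, 0), e)))):
1. pair(pair(m(cons(e, m(cons(e, cons(cons(0, e), e)), 0, pair(e, e))), e, e), 0), cons(m(cons(e, cons(0, e)), 0, 0), m(pair(cons(e, e), e), e, m(cons(e, cons(cons(0, 0), e)), pair(e, 0), e))))  →  pair(pair(m(cons(e, cons(0, e)), e, e), 0), cons(m(cons(e, cons(0, e)), 0, 0), m(pair(cons(e, e), e), e, m(cons(e, cons(cons(0, 0), e)), pair(e, 0), e))))   [R2 at 1.1.1.2]
2. pair(pair(m(cons(e, cons(0, e)), e, e), 0), cons(m(cons(e, cons(0, e)), 0, 0), m(pair(cons(e, e), e), e, m(cons(e, cons(cons(0, 0), e)), pair(e, 0), e))))  →  pair(pair(0, 0), cons(m(cons(e, cons(0, e)), 0, 0), m(pair(cons(e, e), e), e, m(cons(e, cons(cons(0, 0), e)), pair(e, 0), e))))   [R2 at 1.1]
3. pair(pair(0, 0), cons(m(cons(e, cons(0, e)), 0, 0), m(pair(cons(e, e), e), e, m(cons(e, cons(cons(0, 0), e)), pair(e, 0), e))))  →  pair(pair(0, 0), cons(0, m(pair(cons(e, e), e), e, m(cons(e, cons(cons(0, 0), e)), pair(e, 0), e))))   [R2 at 2.1]
4. pair(pair(0, 0), cons(0, m(pair(cons(e, e), e), e, m(cons(e, cons(cons(0, 0), e)), pair(e, 0), e))))  →  pair(pair(0, 0), cons(0, m(pair(cons(e, e), e), e, cons(0, 0))))   [R2 at 2.2.3]
5. pair(pair(0, 0), cons(0, m(pair(cons(e, e), e), e, cons(0, 0))))  →  pair(pair(0, 0), cons(0, e))   [R1 at 2.2]

Reduce t₂ = pair(cons(cons(cons(0, 0), 0), pair(m(cons(cons(e, 0), e), 0, pair(0, 0)), pair(0, 0))), cons(m(cons(e, cons(0, e)), pair(0, e), e), cons(cons(e, e), pair(e, e)))):
1. pair(cons(cons(cons(0, 0), 0), pair(m(cons(cons(e, 0), e), 0, pair(0, 0)), pair(0, 0))), cons(m(cons(e, cons(0, e)), pair(0, e), e), cons(cons(e, e), pair(e, e))))  →  pair(cons(cons(cons(0, 0), 0), pair(cons(0, 0), pair(0, 0))), cons(m(cons(e, cons(0, e)), pair(0, e), e), cons(cons(e, e), pair(e, e))))   [R3 at 1.2.1]
2. pair(cons(cons(cons(0, 0), 0), pair(cons(0, 0), pair(0, 0))), cons(m(cons(e, cons(0, e)), pair(0, e), e), cons(cons(e, e), pair(e, e))))  →  pair(cons(cons(cons(0, 0), 0), pair(cons(0, 0), pair(0, 0))), cons(0, cons(cons(e, e), pair(e, e))))   [R2 at 2.1]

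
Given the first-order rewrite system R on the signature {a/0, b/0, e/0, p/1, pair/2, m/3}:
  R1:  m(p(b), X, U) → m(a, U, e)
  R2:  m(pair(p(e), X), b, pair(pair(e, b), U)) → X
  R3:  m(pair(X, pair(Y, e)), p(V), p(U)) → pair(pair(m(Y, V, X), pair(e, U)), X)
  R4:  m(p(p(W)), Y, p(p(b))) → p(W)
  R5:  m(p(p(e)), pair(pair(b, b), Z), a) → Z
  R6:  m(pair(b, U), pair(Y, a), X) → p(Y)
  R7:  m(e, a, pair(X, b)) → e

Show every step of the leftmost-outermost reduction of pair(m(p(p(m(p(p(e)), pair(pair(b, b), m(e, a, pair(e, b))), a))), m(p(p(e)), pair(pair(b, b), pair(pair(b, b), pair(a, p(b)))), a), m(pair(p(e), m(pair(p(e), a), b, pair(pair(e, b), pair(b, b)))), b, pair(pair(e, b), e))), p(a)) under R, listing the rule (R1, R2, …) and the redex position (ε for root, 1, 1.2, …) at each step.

1. pair(m(p(p(m(p(p(e)), pair(pair(b, b), m(e, a, pair(e, b))), a))), m(p(p(e)), pair(pair(b, b), pair(pair(b, b), pair(a, p(b)))), a), m(pair(p(e), m(pair(p(e), a), b, pair(pair(e, b), pair(b, b)))), b, pair(pair(e, b), e))), p(a))  →  pair(m(p(p(m(e, a, pair(e, b)))), m(p(p(e)), pair(pair(b, b), pair(pair(b, b), pair(a, p(b)))), a), m(pair(p(e), m(pair(p(e), a), b, pair(pair(e, b), pair(b, b)))), b, pair(pair(e, b), e))), p(a))   [R5 at 1.1.1.1]
2. pair(m(p(p(m(e, a, pair(e, b)))), m(p(p(e)), pair(pair(b, b), pair(pair(b, b), pair(a, p(b)))), a), m(pair(p(e), m(pair(p(e), a), b, pair(pair(e, b), pair(b, b)))), b, pair(pair(e, b), e))), p(a))  →  pair(m(p(p(e)), m(p(p(e)), pair(pair(b, b), pair(pair(b, b), pair(a, p(b)))), a), m(pair(p(e), m(pair(p(e), a), b, pair(pair(e, b), pair(b, b)))), b, pair(pair(e, b), e))), p(a))   [R7 at 1.1.1.1]
3. pair(m(p(p(e)), m(p(p(e)), pair(pair(b, b), pair(pair(b, b), pair(a, p(b)))), a), m(pair(p(e), m(pair(p(e), a), b, pair(pair(e, b), pair(b, b)))), b, pair(pair(e, b), e))), p(a))  →  pair(m(p(p(e)), pair(pair(b, b), pair(a, p(b))), m(pair(p(e), m(pair(p(e), a), b, pair(pair(e, b), pair(b, b)))), b, pair(pair(e, b), e))), p(a))   [R5 at 1.2]
4. pair(m(p(p(e)), pair(pair(b, b), pair(a, p(b))), m(pair(p(e), m(pair(p(e), a), b, pair(pair(e, b), pair(b, b)))), b, pair(pair(e, b), e))), p(a))  →  pair(m(p(p(e)), pair(pair(b, b), pair(a, p(b))), m(pair(p(e), a), b, pair(pair(e, b), pair(b, b)))), p(a))   [R2 at 1.3]
5. pair(m(p(p(e)), pair(pair(b, b), pair(a, p(b))), m(pair(p(e), a), b, pair(pair(e, b), pair(b, b)))), p(a))  →  pair(m(p(p(e)), pair(pair(b, b), pair(a, p(b))), a), p(a))   [R2 at 1.3]
6. pair(m(p(p(e)), pair(pair(b, b), pair(a, p(b))), a), p(a))  →  pair(pair(a, p(b)), p(a))   [R5 at 1]

pair(pair(a, p(b)), p(a))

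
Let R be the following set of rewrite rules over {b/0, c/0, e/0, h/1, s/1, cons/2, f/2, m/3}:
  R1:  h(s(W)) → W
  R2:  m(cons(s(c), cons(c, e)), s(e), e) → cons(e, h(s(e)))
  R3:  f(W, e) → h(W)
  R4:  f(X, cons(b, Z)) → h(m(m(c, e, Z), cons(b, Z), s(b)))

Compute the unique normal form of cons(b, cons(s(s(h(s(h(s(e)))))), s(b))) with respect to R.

1. cons(b, cons(s(s(h(s(h(s(e)))))), s(b)))  →  cons(b, cons(s(s(h(s(e)))), s(b)))   [R1 at 2.1.1.1]
2. cons(b, cons(s(s(h(s(e)))), s(b)))  →  cons(b, cons(s(s(e)), s(b)))   [R1 at 2.1.1.1]

cons(b, cons(s(s(e)), s(b)))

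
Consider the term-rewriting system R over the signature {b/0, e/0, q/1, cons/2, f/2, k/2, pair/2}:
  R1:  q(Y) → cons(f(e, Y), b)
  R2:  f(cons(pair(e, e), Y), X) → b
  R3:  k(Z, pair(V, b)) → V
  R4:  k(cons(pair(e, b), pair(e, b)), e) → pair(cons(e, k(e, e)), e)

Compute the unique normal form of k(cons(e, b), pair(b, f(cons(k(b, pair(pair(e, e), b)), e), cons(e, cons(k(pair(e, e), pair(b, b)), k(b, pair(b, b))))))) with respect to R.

b

1. k(cons(e, b), pair(b, f(cons(k(b, pair(pair(e, e), b)), e), cons(e, cons(k(pair(e, e), pair(b, b)), k(b, pair(b, b)))))))  →  k(cons(e, b), pair(b, f(cons(pair(e, e), e), cons(e, cons(k(pair(e, e), pair(b, b)), k(b, pair(b, b)))))))   [R3 at 2.2.1.1]
2. k(cons(e, b), pair(b, f(cons(pair(e, e), e), cons(e, cons(k(pair(e, e), pair(b, b)), k(b, pair(b, b)))))))  →  k(cons(e, b), pair(b, b))   [R2 at 2.2]
3. k(cons(e, b), pair(b, b))  →  b   [R3 at ε]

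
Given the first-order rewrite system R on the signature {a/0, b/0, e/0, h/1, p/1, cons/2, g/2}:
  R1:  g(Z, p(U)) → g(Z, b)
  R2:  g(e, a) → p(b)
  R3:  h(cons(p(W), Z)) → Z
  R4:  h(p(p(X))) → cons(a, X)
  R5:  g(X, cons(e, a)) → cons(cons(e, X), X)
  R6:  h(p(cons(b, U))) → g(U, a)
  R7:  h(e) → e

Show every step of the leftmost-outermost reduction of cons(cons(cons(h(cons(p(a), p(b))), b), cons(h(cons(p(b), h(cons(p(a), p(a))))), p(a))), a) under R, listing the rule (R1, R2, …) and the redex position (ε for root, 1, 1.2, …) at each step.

1. cons(cons(cons(h(cons(p(a), p(b))), b), cons(h(cons(p(b), h(cons(p(a), p(a))))), p(a))), a)  →  cons(cons(cons(p(b), b), cons(h(cons(p(b), h(cons(p(a), p(a))))), p(a))), a)   [R3 at 1.1.1]
2. cons(cons(cons(p(b), b), cons(h(cons(p(b), h(cons(p(a), p(a))))), p(a))), a)  →  cons(cons(cons(p(b), b), cons(h(cons(p(a), p(a))), p(a))), a)   [R3 at 1.2.1]
3. cons(cons(cons(p(b), b), cons(h(cons(p(a), p(a))), p(a))), a)  →  cons(cons(cons(p(b), b), cons(p(a), p(a))), a)   [R3 at 1.2.1]

cons(cons(cons(p(b), b), cons(p(a), p(a))), a)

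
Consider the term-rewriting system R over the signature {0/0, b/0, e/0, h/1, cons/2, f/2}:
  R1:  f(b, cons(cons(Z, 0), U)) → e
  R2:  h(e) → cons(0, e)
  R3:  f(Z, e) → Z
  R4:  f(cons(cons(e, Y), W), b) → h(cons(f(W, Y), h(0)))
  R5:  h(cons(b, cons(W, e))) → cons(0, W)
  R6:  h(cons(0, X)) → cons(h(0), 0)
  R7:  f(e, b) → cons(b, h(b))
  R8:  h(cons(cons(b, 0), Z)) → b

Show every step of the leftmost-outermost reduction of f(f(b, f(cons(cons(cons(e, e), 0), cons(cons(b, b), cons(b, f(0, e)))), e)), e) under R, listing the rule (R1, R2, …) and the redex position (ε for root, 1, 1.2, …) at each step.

1. f(f(b, f(cons(cons(cons(e, e), 0), cons(cons(b, b), cons(b, f(0, e)))), e)), e)  →  f(b, f(cons(cons(cons(e, e), 0), cons(cons(b, b), cons(b, f(0, e)))), e))   [R3 at ε]
2. f(b, f(cons(cons(cons(e, e), 0), cons(cons(b, b), cons(b, f(0, e)))), e))  →  f(b, cons(cons(cons(e, e), 0), cons(cons(b, b), cons(b, f(0, e)))))   [R3 at 2]
3. f(b, cons(cons(cons(e, e), 0), cons(cons(b, b), cons(b, f(0, e)))))  →  e   [R1 at ε]

e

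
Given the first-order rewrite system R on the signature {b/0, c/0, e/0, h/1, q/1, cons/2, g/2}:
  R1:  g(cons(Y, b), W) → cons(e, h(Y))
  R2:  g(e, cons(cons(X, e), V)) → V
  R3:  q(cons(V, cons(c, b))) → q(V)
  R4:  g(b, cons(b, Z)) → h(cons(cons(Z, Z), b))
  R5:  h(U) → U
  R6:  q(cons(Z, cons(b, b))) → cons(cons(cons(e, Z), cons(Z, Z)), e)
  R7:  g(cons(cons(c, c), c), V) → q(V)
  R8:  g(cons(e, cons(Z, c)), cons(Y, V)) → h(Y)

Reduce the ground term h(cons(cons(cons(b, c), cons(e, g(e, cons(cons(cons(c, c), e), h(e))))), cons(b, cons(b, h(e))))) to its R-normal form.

cons(cons(cons(b, c), cons(e, e)), cons(b, cons(b, e)))

1. h(cons(cons(cons(b, c), cons(e, g(e, cons(cons(cons(c, c), e), h(e))))), cons(b, cons(b, h(e)))))  →  cons(cons(cons(b, c), cons(e, g(e, cons(cons(cons(c, c), e), h(e))))), cons(b, cons(b, h(e))))   [R5 at ε]
2. cons(cons(cons(b, c), cons(e, g(e, cons(cons(cons(c, c), e), h(e))))), cons(b, cons(b, h(e))))  →  cons(cons(cons(b, c), cons(e, h(e))), cons(b, cons(b, h(e))))   [R2 at 1.2.2]
3. cons(cons(cons(b, c), cons(e, h(e))), cons(b, cons(b, h(e))))  →  cons(cons(cons(b, c), cons(e, e)), cons(b, cons(b, h(e))))   [R5 at 1.2.2]
4. cons(cons(cons(b, c), cons(e, e)), cons(b, cons(b, h(e))))  →  cons(cons(cons(b, c), cons(e, e)), cons(b, cons(b, e)))   [R5 at 2.2.2]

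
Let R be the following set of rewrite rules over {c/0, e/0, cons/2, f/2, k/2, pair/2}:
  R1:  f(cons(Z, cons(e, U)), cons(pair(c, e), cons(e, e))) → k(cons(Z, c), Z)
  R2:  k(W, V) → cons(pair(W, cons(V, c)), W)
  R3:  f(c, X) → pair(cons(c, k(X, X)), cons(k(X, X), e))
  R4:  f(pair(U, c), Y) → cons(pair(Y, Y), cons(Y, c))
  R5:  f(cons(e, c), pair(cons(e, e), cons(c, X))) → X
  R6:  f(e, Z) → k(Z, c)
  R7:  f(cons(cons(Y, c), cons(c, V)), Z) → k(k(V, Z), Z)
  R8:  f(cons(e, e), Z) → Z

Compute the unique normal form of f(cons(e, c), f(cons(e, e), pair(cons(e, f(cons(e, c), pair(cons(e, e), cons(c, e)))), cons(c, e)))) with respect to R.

e

1. f(cons(e, c), f(cons(e, e), pair(cons(e, f(cons(e, c), pair(cons(e, e), cons(c, e)))), cons(c, e))))  →  f(cons(e, c), pair(cons(e, f(cons(e, c), pair(cons(e, e), cons(c, e)))), cons(c, e)))   [R8 at 2]
2. f(cons(e, c), pair(cons(e, f(cons(e, c), pair(cons(e, e), cons(c, e)))), cons(c, e)))  →  f(cons(e, c), pair(cons(e, e), cons(c, e)))   [R5 at 2.1.2]
3. f(cons(e, c), pair(cons(e, e), cons(c, e)))  →  e   [R5 at ε]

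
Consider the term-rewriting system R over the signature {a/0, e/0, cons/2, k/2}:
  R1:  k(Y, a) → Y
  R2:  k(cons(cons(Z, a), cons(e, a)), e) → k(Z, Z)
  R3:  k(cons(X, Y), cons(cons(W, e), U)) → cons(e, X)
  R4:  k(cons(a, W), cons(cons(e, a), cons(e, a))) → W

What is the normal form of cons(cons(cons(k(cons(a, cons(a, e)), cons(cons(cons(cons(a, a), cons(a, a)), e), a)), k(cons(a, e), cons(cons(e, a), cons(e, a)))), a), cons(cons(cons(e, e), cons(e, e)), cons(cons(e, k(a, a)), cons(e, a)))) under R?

cons(cons(cons(cons(e, a), e), a), cons(cons(cons(e, e), cons(e, e)), cons(cons(e, a), cons(e, a))))

1. cons(cons(cons(k(cons(a, cons(a, e)), cons(cons(cons(cons(a, a), cons(a, a)), e), a)), k(cons(a, e), cons(cons(e, a), cons(e, a)))), a), cons(cons(cons(e, e), cons(e, e)), cons(cons(e, k(a, a)), cons(e, a))))  →  cons(cons(cons(cons(e, a), k(cons(a, e), cons(cons(e, a), cons(e, a)))), a), cons(cons(cons(e, e), cons(e, e)), cons(cons(e, k(a, a)), cons(e, a))))   [R3 at 1.1.1]
2. cons(cons(cons(cons(e, a), k(cons(a, e), cons(cons(e, a), cons(e, a)))), a), cons(cons(cons(e, e), cons(e, e)), cons(cons(e, k(a, a)), cons(e, a))))  →  cons(cons(cons(cons(e, a), e), a), cons(cons(cons(e, e), cons(e, e)), cons(cons(e, k(a, a)), cons(e, a))))   [R4 at 1.1.2]
3. cons(cons(cons(cons(e, a), e), a), cons(cons(cons(e, e), cons(e, e)), cons(cons(e, k(a, a)), cons(e, a))))  →  cons(cons(cons(cons(e, a), e), a), cons(cons(cons(e, e), cons(e, e)), cons(cons(e, a), cons(e, a))))   [R1 at 2.2.1.2]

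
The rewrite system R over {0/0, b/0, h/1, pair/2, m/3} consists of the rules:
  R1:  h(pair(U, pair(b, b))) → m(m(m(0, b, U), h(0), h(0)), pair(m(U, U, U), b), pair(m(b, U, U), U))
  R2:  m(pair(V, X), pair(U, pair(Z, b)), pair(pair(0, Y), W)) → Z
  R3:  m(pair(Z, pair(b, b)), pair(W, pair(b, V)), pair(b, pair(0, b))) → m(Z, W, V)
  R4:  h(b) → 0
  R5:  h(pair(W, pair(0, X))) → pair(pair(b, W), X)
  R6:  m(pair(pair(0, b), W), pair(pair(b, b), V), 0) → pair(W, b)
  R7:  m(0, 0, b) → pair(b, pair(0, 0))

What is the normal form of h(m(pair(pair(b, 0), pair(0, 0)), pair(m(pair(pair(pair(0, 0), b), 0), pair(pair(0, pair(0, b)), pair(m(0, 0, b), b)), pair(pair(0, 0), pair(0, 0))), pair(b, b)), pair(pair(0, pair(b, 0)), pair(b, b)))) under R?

1. h(m(pair(pair(b, 0), pair(0, 0)), pair(m(pair(pair(pair(0, 0), b), 0), pair(pair(0, pair(0, b)), pair(m(0, 0, b), b)), pair(pair(0, 0), pair(0, 0))), pair(b, b)), pair(pair(0, pair(b, 0)), pair(b, b))))  →  h(b)   [R2 at 1]
2. h(b)  →  0   [R4 at ε]

0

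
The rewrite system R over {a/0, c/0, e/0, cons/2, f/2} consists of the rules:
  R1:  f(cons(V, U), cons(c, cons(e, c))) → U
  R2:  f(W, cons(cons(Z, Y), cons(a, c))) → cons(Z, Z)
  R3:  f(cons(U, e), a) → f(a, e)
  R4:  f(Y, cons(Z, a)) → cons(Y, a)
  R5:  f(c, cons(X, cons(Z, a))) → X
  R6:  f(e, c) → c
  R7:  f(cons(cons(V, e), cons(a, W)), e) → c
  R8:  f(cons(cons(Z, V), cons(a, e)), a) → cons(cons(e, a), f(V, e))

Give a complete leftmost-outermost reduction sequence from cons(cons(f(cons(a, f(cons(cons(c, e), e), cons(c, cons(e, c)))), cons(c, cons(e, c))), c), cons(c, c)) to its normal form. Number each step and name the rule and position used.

cons(cons(e, c), cons(c, c))

1. cons(cons(f(cons(a, f(cons(cons(c, e), e), cons(c, cons(e, c)))), cons(c, cons(e, c))), c), cons(c, c))  →  cons(cons(f(cons(cons(c, e), e), cons(c, cons(e, c))), c), cons(c, c))   [R1 at 1.1]
2. cons(cons(f(cons(cons(c, e), e), cons(c, cons(e, c))), c), cons(c, c))  →  cons(cons(e, c), cons(c, c))   [R1 at 1.1]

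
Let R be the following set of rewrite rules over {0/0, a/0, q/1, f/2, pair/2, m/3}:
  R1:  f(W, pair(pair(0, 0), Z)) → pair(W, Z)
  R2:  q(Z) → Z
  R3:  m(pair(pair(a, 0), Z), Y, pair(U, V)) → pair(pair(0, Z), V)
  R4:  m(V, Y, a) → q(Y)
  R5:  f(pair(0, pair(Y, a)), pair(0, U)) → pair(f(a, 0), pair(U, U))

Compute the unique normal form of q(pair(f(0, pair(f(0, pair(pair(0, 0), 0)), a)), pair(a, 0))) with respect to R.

pair(pair(0, a), pair(a, 0))

1. q(pair(f(0, pair(f(0, pair(pair(0, 0), 0)), a)), pair(a, 0)))  →  pair(f(0, pair(f(0, pair(pair(0, 0), 0)), a)), pair(a, 0))   [R2 at ε]
2. pair(f(0, pair(f(0, pair(pair(0, 0), 0)), a)), pair(a, 0))  →  pair(f(0, pair(pair(0, 0), a)), pair(a, 0))   [R1 at 1.2.1]
3. pair(f(0, pair(pair(0, 0), a)), pair(a, 0))  →  pair(pair(0, a), pair(a, 0))   [R1 at 1]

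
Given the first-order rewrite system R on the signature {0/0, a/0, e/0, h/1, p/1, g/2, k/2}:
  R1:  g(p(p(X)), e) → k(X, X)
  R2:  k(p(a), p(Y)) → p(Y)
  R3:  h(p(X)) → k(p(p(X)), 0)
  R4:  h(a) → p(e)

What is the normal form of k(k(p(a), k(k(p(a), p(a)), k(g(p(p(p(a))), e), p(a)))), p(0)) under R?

p(0)

1. k(k(p(a), k(k(p(a), p(a)), k(g(p(p(p(a))), e), p(a)))), p(0))  →  k(k(p(a), k(p(a), k(g(p(p(p(a))), e), p(a)))), p(0))   [R2 at 1.2.1]
2. k(k(p(a), k(p(a), k(g(p(p(p(a))), e), p(a)))), p(0))  →  k(k(p(a), k(p(a), k(k(p(a), p(a)), p(a)))), p(0))   [R1 at 1.2.2.1]
3. k(k(p(a), k(p(a), k(k(p(a), p(a)), p(a)))), p(0))  →  k(k(p(a), k(p(a), k(p(a), p(a)))), p(0))   [R2 at 1.2.2.1]
4. k(k(p(a), k(p(a), k(p(a), p(a)))), p(0))  →  k(k(p(a), k(p(a), p(a))), p(0))   [R2 at 1.2.2]
5. k(k(p(a), k(p(a), p(a))), p(0))  →  k(k(p(a), p(a)), p(0))   [R2 at 1.2]
6. k(k(p(a), p(a)), p(0))  →  k(p(a), p(0))   [R2 at 1]
7. k(p(a), p(0))  →  p(0)   [R2 at ε]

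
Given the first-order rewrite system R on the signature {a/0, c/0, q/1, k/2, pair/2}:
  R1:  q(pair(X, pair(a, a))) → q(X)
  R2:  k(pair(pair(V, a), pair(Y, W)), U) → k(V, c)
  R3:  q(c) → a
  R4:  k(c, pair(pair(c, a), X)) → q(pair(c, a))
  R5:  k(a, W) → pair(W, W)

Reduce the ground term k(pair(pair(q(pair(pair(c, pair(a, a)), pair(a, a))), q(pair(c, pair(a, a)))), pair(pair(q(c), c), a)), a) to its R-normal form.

1. k(pair(pair(q(pair(pair(c, pair(a, a)), pair(a, a))), q(pair(c, pair(a, a)))), pair(pair(q(c), c), a)), a)  →  k(pair(pair(q(pair(c, pair(a, a))), q(pair(c, pair(a, a)))), pair(pair(q(c), c), a)), a)   [R1 at 1.1.1]
2. k(pair(pair(q(pair(c, pair(a, a))), q(pair(c, pair(a, a)))), pair(pair(q(c), c), a)), a)  →  k(pair(pair(q(c), q(pair(c, pair(a, a)))), pair(pair(q(c), c), a)), a)   [R1 at 1.1.1]
3. k(pair(pair(q(c), q(pair(c, pair(a, a)))), pair(pair(q(c), c), a)), a)  →  k(pair(pair(a, q(pair(c, pair(a, a)))), pair(pair(q(c), c), a)), a)   [R3 at 1.1.1]
4. k(pair(pair(a, q(pair(c, pair(a, a)))), pair(pair(q(c), c), a)), a)  →  k(pair(pair(a, q(c)), pair(pair(q(c), c), a)), a)   [R1 at 1.1.2]
5. k(pair(pair(a, q(c)), pair(pair(q(c), c), a)), a)  →  k(pair(pair(a, a), pair(pair(q(c), c), a)), a)   [R3 at 1.1.2]
6. k(pair(pair(a, a), pair(pair(q(c), c), a)), a)  →  k(a, c)   [R2 at ε]
7. k(a, c)  →  pair(c, c)   [R5 at ε]

pair(c, c)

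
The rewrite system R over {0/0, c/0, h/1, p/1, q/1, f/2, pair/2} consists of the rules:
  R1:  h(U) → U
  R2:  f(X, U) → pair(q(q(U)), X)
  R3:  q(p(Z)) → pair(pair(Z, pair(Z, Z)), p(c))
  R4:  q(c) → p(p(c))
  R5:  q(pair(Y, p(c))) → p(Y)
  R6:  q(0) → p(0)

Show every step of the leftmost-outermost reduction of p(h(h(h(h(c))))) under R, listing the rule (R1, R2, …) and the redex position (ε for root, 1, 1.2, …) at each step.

1. p(h(h(h(h(c)))))  →  p(h(h(h(c))))   [R1 at 1]
2. p(h(h(h(c))))  →  p(h(h(c)))   [R1 at 1]
3. p(h(h(c)))  →  p(h(c))   [R1 at 1]
4. p(h(c))  →  p(c)   [R1 at 1]

p(c)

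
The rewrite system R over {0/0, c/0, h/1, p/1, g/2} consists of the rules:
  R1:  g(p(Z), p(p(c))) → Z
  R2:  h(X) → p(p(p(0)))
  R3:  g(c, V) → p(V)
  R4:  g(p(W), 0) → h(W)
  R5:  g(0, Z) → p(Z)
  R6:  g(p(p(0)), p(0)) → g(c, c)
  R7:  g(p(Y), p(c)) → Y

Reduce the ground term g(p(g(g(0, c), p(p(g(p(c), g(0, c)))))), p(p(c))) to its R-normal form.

c

1. g(p(g(g(0, c), p(p(g(p(c), g(0, c)))))), p(p(c)))  →  g(g(0, c), p(p(g(p(c), g(0, c)))))   [R1 at ε]
2. g(g(0, c), p(p(g(p(c), g(0, c)))))  →  g(p(c), p(p(g(p(c), g(0, c)))))   [R5 at 1]
3. g(p(c), p(p(g(p(c), g(0, c)))))  →  g(p(c), p(p(g(p(c), p(c)))))   [R5 at 2.1.1.2]
4. g(p(c), p(p(g(p(c), p(c)))))  →  g(p(c), p(p(c)))   [R7 at 2.1.1]
5. g(p(c), p(p(c)))  →  c   [R1 at ε]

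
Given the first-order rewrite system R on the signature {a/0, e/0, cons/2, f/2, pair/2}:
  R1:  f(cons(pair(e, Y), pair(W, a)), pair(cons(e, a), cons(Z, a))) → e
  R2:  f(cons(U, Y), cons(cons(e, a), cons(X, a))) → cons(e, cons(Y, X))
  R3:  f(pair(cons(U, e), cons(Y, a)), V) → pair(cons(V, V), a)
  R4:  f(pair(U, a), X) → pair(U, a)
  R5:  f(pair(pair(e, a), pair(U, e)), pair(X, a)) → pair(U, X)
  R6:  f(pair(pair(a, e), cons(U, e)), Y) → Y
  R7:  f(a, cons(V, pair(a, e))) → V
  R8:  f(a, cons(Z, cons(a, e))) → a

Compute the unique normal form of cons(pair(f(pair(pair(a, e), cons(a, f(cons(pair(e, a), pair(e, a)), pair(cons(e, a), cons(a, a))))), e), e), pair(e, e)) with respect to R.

1. cons(pair(f(pair(pair(a, e), cons(a, f(cons(pair(e, a), pair(e, a)), pair(cons(e, a), cons(a, a))))), e), e), pair(e, e))  →  cons(pair(f(pair(pair(a, e), cons(a, e)), e), e), pair(e, e))   [R1 at 1.1.1.2.2]
2. cons(pair(f(pair(pair(a, e), cons(a, e)), e), e), pair(e, e))  →  cons(pair(e, e), pair(e, e))   [R6 at 1.1]

cons(pair(e, e), pair(e, e))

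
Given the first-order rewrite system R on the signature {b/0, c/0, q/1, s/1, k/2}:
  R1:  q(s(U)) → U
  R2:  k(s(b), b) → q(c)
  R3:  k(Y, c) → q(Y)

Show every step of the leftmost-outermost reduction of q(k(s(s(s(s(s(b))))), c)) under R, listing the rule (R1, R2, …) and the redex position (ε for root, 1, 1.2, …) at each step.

1. q(k(s(s(s(s(s(b))))), c))  →  q(q(s(s(s(s(s(b)))))))   [R3 at 1]
2. q(q(s(s(s(s(s(b)))))))  →  q(s(s(s(s(b)))))   [R1 at 1]
3. q(s(s(s(s(b)))))  →  s(s(s(b)))   [R1 at ε]

s(s(s(b)))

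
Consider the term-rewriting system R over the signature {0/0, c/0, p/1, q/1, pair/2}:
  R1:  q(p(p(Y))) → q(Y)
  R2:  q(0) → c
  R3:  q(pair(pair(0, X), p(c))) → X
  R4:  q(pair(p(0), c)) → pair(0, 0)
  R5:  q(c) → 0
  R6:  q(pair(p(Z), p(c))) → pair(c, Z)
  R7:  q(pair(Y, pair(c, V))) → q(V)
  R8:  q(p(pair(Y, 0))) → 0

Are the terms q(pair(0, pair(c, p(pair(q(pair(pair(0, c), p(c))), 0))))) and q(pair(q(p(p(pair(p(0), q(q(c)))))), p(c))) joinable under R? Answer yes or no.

Reduce t₁ = q(pair(0, pair(c, p(pair(q(pair(pair(0, c), p(c))), 0))))):
1. q(pair(0, pair(c, p(pair(q(pair(pair(0, c), p(c))), 0)))))  →  q(p(pair(q(pair(pair(0, c), p(c))), 0)))   [R7 at ε]
2. q(p(pair(q(pair(pair(0, c), p(c))), 0)))  →  0   [R8 at ε]

Reduce t₂ = q(pair(q(p(p(pair(p(0), q(q(c)))))), p(c))):
1. q(pair(q(p(p(pair(p(0), q(q(c)))))), p(c)))  →  q(pair(q(pair(p(0), q(q(c)))), p(c)))   [R1 at 1.1]
2. q(pair(q(pair(p(0), q(q(c)))), p(c)))  →  q(pair(q(pair(p(0), q(0))), p(c)))   [R5 at 1.1.1.2.1]
3. q(pair(q(pair(p(0), q(0))), p(c)))  →  q(pair(q(pair(p(0), c)), p(c)))   [R2 at 1.1.1.2]
4. q(pair(q(pair(p(0), c)), p(c)))  →  q(pair(pair(0, 0), p(c)))   [R4 at 1.1]
5. q(pair(pair(0, 0), p(c)))  →  0   [R3 at ε]

yes — NF(t₁) = 0, NF(t₂) = 0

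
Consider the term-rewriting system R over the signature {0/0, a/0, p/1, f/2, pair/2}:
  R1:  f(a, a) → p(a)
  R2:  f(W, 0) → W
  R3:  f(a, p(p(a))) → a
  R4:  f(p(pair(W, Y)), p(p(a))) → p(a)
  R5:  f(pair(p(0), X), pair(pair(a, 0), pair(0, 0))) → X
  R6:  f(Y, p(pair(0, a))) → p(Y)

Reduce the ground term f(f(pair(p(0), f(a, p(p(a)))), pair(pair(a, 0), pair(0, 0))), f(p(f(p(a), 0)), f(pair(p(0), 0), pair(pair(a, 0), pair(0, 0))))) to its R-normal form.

a

1. f(f(pair(p(0), f(a, p(p(a)))), pair(pair(a, 0), pair(0, 0))), f(p(f(p(a), 0)), f(pair(p(0), 0), pair(pair(a, 0), pair(0, 0)))))  →  f(f(a, p(p(a))), f(p(f(p(a), 0)), f(pair(p(0), 0), pair(pair(a, 0), pair(0, 0)))))   [R5 at 1]
2. f(f(a, p(p(a))), f(p(f(p(a), 0)), f(pair(p(0), 0), pair(pair(a, 0), pair(0, 0)))))  →  f(a, f(p(f(p(a), 0)), f(pair(p(0), 0), pair(pair(a, 0), pair(0, 0)))))   [R3 at 1]
3. f(a, f(p(f(p(a), 0)), f(pair(p(0), 0), pair(pair(a, 0), pair(0, 0)))))  →  f(a, f(p(p(a)), f(pair(p(0), 0), pair(pair(a, 0), pair(0, 0)))))   [R2 at 2.1.1]
4. f(a, f(p(p(a)), f(pair(p(0), 0), pair(pair(a, 0), pair(0, 0)))))  →  f(a, f(p(p(a)), 0))   [R5 at 2.2]
5. f(a, f(p(p(a)), 0))  →  f(a, p(p(a)))   [R2 at 2]
6. f(a, p(p(a)))  →  a   [R3 at ε]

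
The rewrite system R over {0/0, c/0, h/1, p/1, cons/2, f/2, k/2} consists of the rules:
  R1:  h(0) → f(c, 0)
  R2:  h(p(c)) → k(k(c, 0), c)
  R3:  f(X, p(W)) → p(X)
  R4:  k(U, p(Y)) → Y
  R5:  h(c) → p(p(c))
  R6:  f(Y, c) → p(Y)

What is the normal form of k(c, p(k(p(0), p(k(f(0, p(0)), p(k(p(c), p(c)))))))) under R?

c

1. k(c, p(k(p(0), p(k(f(0, p(0)), p(k(p(c), p(c))))))))  →  k(p(0), p(k(f(0, p(0)), p(k(p(c), p(c))))))   [R4 at ε]
2. k(p(0), p(k(f(0, p(0)), p(k(p(c), p(c))))))  →  k(f(0, p(0)), p(k(p(c), p(c))))   [R4 at ε]
3. k(f(0, p(0)), p(k(p(c), p(c))))  →  k(p(c), p(c))   [R4 at ε]
4. k(p(c), p(c))  →  c   [R4 at ε]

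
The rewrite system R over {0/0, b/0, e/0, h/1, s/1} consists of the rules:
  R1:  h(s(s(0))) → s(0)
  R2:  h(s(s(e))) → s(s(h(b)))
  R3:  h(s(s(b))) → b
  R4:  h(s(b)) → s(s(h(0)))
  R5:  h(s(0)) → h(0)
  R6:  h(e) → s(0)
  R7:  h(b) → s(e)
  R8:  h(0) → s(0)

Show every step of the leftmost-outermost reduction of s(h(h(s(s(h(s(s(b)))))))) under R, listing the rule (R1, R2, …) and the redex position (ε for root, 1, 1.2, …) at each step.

1. s(h(h(s(s(h(s(s(b))))))))  →  s(h(h(s(s(b)))))   [R3 at 1.1.1.1.1]
2. s(h(h(s(s(b)))))  →  s(h(b))   [R3 at 1.1]
3. s(h(b))  →  s(s(e))   [R7 at 1]

s(s(e))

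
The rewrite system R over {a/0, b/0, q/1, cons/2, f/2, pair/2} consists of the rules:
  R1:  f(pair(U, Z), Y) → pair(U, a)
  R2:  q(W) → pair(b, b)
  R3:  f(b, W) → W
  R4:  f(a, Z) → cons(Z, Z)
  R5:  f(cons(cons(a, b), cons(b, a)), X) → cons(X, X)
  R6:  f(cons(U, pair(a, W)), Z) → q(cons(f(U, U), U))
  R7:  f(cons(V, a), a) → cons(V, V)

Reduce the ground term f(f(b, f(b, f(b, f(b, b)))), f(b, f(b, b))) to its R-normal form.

b

1. f(f(b, f(b, f(b, f(b, b)))), f(b, f(b, b)))  →  f(f(b, f(b, f(b, b))), f(b, f(b, b)))   [R3 at 1]
2. f(f(b, f(b, f(b, b))), f(b, f(b, b)))  →  f(f(b, f(b, b)), f(b, f(b, b)))   [R3 at 1]
3. f(f(b, f(b, b)), f(b, f(b, b)))  →  f(f(b, b), f(b, f(b, b)))   [R3 at 1]
4. f(f(b, b), f(b, f(b, b)))  →  f(b, f(b, f(b, b)))   [R3 at 1]
5. f(b, f(b, f(b, b)))  →  f(b, f(b, b))   [R3 at ε]
6. f(b, f(b, b))  →  f(b, b)   [R3 at ε]
7. f(b, b)  →  b   [R3 at ε]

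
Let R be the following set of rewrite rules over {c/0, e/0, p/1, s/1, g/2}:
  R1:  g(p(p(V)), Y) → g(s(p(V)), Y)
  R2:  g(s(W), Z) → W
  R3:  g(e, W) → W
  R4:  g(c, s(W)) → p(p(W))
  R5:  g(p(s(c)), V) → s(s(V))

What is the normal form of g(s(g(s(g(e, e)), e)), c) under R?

1. g(s(g(s(g(e, e)), e)), c)  →  g(s(g(e, e)), e)   [R2 at ε]
2. g(s(g(e, e)), e)  →  g(e, e)   [R2 at ε]
3. g(e, e)  →  e   [R3 at ε]

e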